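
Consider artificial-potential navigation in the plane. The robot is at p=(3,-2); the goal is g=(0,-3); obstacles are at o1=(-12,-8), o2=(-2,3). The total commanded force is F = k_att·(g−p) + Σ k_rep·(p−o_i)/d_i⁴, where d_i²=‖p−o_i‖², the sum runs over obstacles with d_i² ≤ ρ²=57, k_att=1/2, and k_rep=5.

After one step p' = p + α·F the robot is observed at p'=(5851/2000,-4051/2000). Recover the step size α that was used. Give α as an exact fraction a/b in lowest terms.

α = 1/20

F_att = 1/2·(g−p) = 1/2·(-3,-1) = (-1.5000,-0.5000)
o1: d²=261 > ρ²=57 → inactive
o2: d²=50 ≤ ρ²=57; F_rep = 5·(5,-5)/50² = (0.0100,-0.0100)
F = F_att + ΣF_rep = (-1.4900,-0.5100)
Δp = p'−p = (-0.0745,-0.0255); α = Δx/Fx = (-149/2000) / (-149/100) = 1/20
check: Δy/Fy = (-51/2000) / (-51/100) = 1/20 ✓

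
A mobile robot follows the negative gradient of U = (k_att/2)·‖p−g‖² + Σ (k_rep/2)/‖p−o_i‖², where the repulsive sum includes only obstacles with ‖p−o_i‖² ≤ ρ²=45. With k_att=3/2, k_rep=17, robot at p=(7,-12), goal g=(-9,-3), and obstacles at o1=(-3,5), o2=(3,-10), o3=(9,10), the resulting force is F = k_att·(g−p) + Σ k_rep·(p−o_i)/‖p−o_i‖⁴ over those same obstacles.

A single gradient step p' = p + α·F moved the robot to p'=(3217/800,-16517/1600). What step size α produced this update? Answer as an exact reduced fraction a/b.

F_att = 3/2·(g−p) = 3/2·(-16,9) = (-24.0000,13.5000)
o1: d²=389 > ρ²=45 → inactive
o2: d²=20 ≤ ρ²=45; F_rep = 17·(4,-2)/20² = (0.1700,-0.0850)
o3: d²=488 > ρ²=45 → inactive
F = F_att + ΣF_rep = (-23.8300,13.4150)
Δp = p'−p = (-2.9787,1.6769); α = Δx/Fx = (-2383/800) / (-2383/100) = 1/8
check: Δy/Fy = (2683/1600) / (2683/200) = 1/8 ✓

α = 1/8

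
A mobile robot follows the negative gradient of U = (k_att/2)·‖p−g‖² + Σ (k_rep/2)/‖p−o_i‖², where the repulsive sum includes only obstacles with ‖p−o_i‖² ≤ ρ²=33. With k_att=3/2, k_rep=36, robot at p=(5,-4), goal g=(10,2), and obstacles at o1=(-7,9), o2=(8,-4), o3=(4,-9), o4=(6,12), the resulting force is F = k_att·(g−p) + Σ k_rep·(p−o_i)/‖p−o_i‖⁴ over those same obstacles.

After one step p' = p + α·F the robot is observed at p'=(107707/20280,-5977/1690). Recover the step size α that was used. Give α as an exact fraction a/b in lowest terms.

α = 1/20

F_att = 3/2·(g−p) = 3/2·(5,6) = (7.5000,9.0000)
o1: d²=313 > ρ²=33 → inactive
o2: d²=9 ≤ ρ²=33; F_rep = 36·(-3,0)/9² = (-1.3333,0.0000)
o3: d²=26 ≤ ρ²=33; F_rep = 36·(1,5)/26² = (0.0533,0.2663)
o4: d²=257 > ρ²=33 → inactive
F = F_att + ΣF_rep = (6.2199,9.2663)
Δp = p'−p = (0.3110,0.4633); α = Δx/Fx = (6307/20280) / (6307/1014) = 1/20
check: Δy/Fy = (783/1690) / (1566/169) = 1/20 ✓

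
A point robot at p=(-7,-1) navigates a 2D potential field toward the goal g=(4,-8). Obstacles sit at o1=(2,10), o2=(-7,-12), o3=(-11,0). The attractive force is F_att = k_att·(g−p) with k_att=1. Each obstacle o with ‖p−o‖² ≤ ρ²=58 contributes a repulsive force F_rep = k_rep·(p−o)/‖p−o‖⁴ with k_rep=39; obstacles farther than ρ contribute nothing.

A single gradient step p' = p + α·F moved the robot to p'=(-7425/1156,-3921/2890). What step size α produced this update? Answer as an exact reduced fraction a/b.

α = 1/20

F_att = 1·(g−p) = 1·(11,-7) = (11.0000,-7.0000)
o1: d²=202 > ρ²=58 → inactive
o2: d²=121 > ρ²=58 → inactive
o3: d²=17 ≤ ρ²=58; F_rep = 39·(4,-1)/17² = (0.5398,-0.1349)
F = F_att + ΣF_rep = (11.5398,-7.1349)
Δp = p'−p = (0.5770,-0.3567); α = Δx/Fx = (667/1156) / (3335/289) = 1/20
check: Δy/Fy = (-1031/2890) / (-2062/289) = 1/20 ✓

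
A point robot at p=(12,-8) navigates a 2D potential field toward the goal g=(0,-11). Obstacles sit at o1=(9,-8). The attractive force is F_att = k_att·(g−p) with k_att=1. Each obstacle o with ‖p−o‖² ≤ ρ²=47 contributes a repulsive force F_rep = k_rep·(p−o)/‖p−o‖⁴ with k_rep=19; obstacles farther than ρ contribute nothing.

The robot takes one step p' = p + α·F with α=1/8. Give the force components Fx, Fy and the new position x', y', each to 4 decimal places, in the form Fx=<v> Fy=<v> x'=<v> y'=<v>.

Fx=-11.2963 Fy=-3.0000 x'=10.5880 y'=-8.3750

F_att = 1·(g−p) = 1·(-12,-3) = (-12.0000,-3.0000)
o1: d²=9 ≤ ρ²=47; F_rep = 19·(3,0)/9² = (0.7037,0.0000)
F = F_att + ΣF_rep = (-11.2963,-3.0000)
p' = p + 1/8·F = (10.5880,-8.3750)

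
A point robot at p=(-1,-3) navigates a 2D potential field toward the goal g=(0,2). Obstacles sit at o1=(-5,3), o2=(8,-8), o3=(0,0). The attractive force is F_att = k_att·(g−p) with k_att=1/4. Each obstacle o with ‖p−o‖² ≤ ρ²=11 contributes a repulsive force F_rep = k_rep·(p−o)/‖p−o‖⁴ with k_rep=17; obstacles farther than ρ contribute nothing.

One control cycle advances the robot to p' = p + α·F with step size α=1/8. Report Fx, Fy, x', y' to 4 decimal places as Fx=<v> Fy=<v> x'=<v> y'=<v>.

F_att = 1/4·(g−p) = 1/4·(1,5) = (0.2500,1.2500)
o1: d²=52 > ρ²=11 → inactive
o2: d²=106 > ρ²=11 → inactive
o3: d²=10 ≤ ρ²=11; F_rep = 17·(-1,-3)/10² = (-0.1700,-0.5100)
F = F_att + ΣF_rep = (0.0800,0.7400)
p' = p + 1/8·F = (-0.9900,-2.9075)

Fx=0.0800 Fy=0.7400 x'=-0.9900 y'=-2.9075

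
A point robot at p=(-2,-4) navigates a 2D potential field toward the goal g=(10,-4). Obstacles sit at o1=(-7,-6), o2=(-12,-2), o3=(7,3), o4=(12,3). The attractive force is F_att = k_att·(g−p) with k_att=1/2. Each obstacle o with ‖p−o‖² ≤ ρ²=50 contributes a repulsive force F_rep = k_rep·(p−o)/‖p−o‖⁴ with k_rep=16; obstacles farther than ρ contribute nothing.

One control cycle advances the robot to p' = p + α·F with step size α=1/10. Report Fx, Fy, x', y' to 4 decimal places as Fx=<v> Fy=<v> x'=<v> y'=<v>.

F_att = 1/2·(g−p) = 1/2·(12,0) = (6.0000,0.0000)
o1: d²=29 ≤ ρ²=50; F_rep = 16·(5,2)/29² = (0.0951,0.0380)
o2: d²=104 > ρ²=50 → inactive
o3: d²=130 > ρ²=50 → inactive
o4: d²=245 > ρ²=50 → inactive
F = F_att + ΣF_rep = (6.0951,0.0380)
p' = p + 1/10·F = (-1.3905,-3.9962)

Fx=6.0951 Fy=0.0380 x'=-1.3905 y'=-3.9962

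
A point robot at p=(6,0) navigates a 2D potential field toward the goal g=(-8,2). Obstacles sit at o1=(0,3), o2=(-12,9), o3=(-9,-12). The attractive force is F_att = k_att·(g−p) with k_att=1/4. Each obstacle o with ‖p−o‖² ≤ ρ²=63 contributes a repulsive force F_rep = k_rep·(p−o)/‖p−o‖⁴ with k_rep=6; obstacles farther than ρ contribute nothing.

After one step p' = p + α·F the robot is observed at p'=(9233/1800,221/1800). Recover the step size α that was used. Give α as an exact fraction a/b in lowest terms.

α = 1/4

F_att = 1/4·(g−p) = 1/4·(-14,2) = (-3.5000,0.5000)
o1: d²=45 ≤ ρ²=63; F_rep = 6·(6,-3)/45² = (0.0178,-0.0089)
o2: d²=405 > ρ²=63 → inactive
o3: d²=369 > ρ²=63 → inactive
F = F_att + ΣF_rep = (-3.4822,0.4911)
Δp = p'−p = (-0.8706,0.1228); α = Δx/Fx = (-1567/1800) / (-1567/450) = 1/4
check: Δy/Fy = (221/1800) / (221/450) = 1/4 ✓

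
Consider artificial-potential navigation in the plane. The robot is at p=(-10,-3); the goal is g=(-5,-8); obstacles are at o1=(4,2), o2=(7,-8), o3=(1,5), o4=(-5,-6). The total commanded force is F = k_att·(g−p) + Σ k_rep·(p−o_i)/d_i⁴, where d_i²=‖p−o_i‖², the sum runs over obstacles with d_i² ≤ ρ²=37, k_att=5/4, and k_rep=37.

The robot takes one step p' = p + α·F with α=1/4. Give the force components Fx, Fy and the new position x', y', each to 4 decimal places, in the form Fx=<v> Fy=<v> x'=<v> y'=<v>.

F_att = 5/4·(g−p) = 5/4·(5,-5) = (6.2500,-6.2500)
o1: d²=221 > ρ²=37 → inactive
o2: d²=314 > ρ²=37 → inactive
o3: d²=185 > ρ²=37 → inactive
o4: d²=34 ≤ ρ²=37; F_rep = 37·(-5,3)/34² = (-0.1600,0.0960)
F = F_att + ΣF_rep = (6.0900,-6.1540)
p' = p + 1/4·F = (-8.4775,-4.5385)

Fx=6.0900 Fy=-6.1540 x'=-8.4775 y'=-4.5385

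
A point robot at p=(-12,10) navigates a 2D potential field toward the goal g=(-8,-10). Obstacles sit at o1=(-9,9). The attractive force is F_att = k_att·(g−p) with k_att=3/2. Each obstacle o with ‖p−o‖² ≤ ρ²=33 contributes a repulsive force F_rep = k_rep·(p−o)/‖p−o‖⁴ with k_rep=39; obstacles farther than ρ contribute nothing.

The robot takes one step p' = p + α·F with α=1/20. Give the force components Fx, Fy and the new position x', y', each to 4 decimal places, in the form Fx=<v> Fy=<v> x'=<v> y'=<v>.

F_att = 3/2·(g−p) = 3/2·(4,-20) = (6.0000,-30.0000)
o1: d²=10 ≤ ρ²=33; F_rep = 39·(-3,1)/10² = (-1.1700,0.3900)
F = F_att + ΣF_rep = (4.8300,-29.6100)
p' = p + 1/20·F = (-11.7585,8.5195)

Fx=4.8300 Fy=-29.6100 x'=-11.7585 y'=8.5195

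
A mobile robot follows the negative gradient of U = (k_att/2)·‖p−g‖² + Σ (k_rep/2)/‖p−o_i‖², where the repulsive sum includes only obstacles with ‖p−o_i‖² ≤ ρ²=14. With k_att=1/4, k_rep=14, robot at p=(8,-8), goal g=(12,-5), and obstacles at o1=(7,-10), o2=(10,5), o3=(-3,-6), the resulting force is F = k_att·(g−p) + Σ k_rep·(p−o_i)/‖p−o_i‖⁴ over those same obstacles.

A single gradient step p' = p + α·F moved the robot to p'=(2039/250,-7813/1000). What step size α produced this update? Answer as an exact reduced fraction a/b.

F_att = 1/4·(g−p) = 1/4·(4,3) = (1.0000,0.7500)
o1: d²=5 ≤ ρ²=14; F_rep = 14·(1,2)/5² = (0.5600,1.1200)
o2: d²=173 > ρ²=14 → inactive
o3: d²=125 > ρ²=14 → inactive
F = F_att + ΣF_rep = (1.5600,1.8700)
Δp = p'−p = (0.1560,0.1870); α = Δx/Fx = (39/250) / (39/25) = 1/10
check: Δy/Fy = (187/1000) / (187/100) = 1/10 ✓

α = 1/10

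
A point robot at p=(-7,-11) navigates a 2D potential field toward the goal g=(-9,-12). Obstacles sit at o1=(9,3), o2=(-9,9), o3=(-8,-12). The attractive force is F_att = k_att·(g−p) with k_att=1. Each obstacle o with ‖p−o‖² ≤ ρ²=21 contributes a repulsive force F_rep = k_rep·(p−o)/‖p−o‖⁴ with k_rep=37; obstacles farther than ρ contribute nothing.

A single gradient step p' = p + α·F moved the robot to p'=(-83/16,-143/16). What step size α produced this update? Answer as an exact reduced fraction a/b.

F_att = 1·(g−p) = 1·(-2,-1) = (-2.0000,-1.0000)
o1: d²=452 > ρ²=21 → inactive
o2: d²=404 > ρ²=21 → inactive
o3: d²=2 ≤ ρ²=21; F_rep = 37·(1,1)/2² = (9.2500,9.2500)
F = F_att + ΣF_rep = (7.2500,8.2500)
Δp = p'−p = (1.8125,2.0625); α = Δx/Fx = (29/16) / (29/4) = 1/4
check: Δy/Fy = (33/16) / (33/4) = 1/4 ✓

α = 1/4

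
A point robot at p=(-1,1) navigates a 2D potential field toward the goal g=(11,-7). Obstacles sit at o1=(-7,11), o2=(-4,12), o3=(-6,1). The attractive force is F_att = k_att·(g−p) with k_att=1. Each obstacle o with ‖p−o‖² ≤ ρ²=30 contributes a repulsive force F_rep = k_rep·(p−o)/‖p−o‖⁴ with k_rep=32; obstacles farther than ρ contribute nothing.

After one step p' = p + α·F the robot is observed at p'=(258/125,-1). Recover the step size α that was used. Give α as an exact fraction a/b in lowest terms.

F_att = 1·(g−p) = 1·(12,-8) = (12.0000,-8.0000)
o1: d²=136 > ρ²=30 → inactive
o2: d²=130 > ρ²=30 → inactive
o3: d²=25 ≤ ρ²=30; F_rep = 32·(5,0)/25² = (0.2560,0.0000)
F = F_att + ΣF_rep = (12.2560,-8.0000)
Δp = p'−p = (3.0640,-2.0000); α = Δx/Fx = (383/125) / (1532/125) = 1/4
check: Δy/Fy = (-2) / (-8) = 1/4 ✓

α = 1/4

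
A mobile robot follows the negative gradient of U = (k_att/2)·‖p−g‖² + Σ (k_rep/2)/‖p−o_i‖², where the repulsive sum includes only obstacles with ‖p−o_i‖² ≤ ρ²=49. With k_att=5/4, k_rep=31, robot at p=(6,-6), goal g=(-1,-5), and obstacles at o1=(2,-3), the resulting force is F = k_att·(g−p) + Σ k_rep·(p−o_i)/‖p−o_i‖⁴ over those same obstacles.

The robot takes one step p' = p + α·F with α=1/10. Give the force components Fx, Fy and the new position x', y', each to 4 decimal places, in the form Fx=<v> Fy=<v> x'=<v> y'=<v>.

Fx=-8.5516 Fy=1.1012 x'=5.1448 y'=-5.8899

F_att = 5/4·(g−p) = 5/4·(-7,1) = (-8.7500,1.2500)
o1: d²=25 ≤ ρ²=49; F_rep = 31·(4,-3)/25² = (0.1984,-0.1488)
F = F_att + ΣF_rep = (-8.5516,1.1012)
p' = p + 1/10·F = (5.1448,-5.8899)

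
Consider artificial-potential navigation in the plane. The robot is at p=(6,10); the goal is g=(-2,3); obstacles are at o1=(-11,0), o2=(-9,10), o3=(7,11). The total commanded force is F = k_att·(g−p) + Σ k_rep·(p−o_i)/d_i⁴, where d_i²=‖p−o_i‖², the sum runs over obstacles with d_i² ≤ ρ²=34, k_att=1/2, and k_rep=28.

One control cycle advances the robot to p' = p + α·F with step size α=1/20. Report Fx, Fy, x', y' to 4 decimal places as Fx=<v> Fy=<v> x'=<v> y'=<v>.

Fx=-11.0000 Fy=-10.5000 x'=5.4500 y'=9.4750

F_att = 1/2·(g−p) = 1/2·(-8,-7) = (-4.0000,-3.5000)
o1: d²=389 > ρ²=34 → inactive
o2: d²=225 > ρ²=34 → inactive
o3: d²=2 ≤ ρ²=34; F_rep = 28·(-1,-1)/2² = (-7.0000,-7.0000)
F = F_att + ΣF_rep = (-11.0000,-10.5000)
p' = p + 1/20·F = (5.4500,9.4750)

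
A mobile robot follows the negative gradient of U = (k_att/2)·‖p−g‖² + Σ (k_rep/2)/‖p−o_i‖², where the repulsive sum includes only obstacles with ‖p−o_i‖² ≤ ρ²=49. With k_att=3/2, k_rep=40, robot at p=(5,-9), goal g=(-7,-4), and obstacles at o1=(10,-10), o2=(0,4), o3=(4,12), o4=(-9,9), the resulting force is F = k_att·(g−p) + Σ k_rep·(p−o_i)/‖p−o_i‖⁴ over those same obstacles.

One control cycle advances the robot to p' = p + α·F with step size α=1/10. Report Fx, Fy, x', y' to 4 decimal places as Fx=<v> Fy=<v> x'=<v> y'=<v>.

F_att = 3/2·(g−p) = 3/2·(-12,5) = (-18.0000,7.5000)
o1: d²=26 ≤ ρ²=49; F_rep = 40·(-5,1)/26² = (-0.2959,0.0592)
o2: d²=194 > ρ²=49 → inactive
o3: d²=442 > ρ²=49 → inactive
o4: d²=520 > ρ²=49 → inactive
F = F_att + ΣF_rep = (-18.2959,7.5592)
p' = p + 1/10·F = (3.1704,-8.2441)

Fx=-18.2959 Fy=7.5592 x'=3.1704 y'=-8.2441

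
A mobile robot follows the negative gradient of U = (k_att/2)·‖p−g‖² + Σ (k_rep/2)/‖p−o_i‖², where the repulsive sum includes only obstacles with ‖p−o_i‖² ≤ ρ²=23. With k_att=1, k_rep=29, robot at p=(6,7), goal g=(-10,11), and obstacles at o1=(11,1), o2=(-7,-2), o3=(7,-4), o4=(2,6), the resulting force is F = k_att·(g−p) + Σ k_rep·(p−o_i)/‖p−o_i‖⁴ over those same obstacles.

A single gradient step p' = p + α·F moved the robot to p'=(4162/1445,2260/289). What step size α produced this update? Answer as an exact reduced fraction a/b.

F_att = 1·(g−p) = 1·(-16,4) = (-16.0000,4.0000)
o1: d²=61 > ρ²=23 → inactive
o2: d²=250 > ρ²=23 → inactive
o3: d²=122 > ρ²=23 → inactive
o4: d²=17 ≤ ρ²=23; F_rep = 29·(4,1)/17² = (0.4014,0.1003)
F = F_att + ΣF_rep = (-15.5986,4.1003)
Δp = p'−p = (-3.1197,0.8201); α = Δx/Fx = (-4508/1445) / (-4508/289) = 1/5
check: Δy/Fy = (237/289) / (1185/289) = 1/5 ✓

α = 1/5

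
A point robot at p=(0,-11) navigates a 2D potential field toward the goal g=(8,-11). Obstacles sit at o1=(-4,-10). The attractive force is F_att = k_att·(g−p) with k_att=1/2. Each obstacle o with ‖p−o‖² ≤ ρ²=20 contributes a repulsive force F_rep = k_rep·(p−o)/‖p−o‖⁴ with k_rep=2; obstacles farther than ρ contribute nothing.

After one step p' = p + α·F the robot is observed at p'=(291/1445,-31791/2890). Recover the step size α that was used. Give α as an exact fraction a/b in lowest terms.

α = 1/20

F_att = 1/2·(g−p) = 1/2·(8,0) = (4.0000,0.0000)
o1: d²=17 ≤ ρ²=20; F_rep = 2·(4,-1)/17² = (0.0277,-0.0069)
F = F_att + ΣF_rep = (4.0277,-0.0069)
Δp = p'−p = (0.2014,-0.0003); α = Δx/Fx = (291/1445) / (1164/289) = 1/20
check: Δy/Fy = (-1/2890) / (-2/289) = 1/20 ✓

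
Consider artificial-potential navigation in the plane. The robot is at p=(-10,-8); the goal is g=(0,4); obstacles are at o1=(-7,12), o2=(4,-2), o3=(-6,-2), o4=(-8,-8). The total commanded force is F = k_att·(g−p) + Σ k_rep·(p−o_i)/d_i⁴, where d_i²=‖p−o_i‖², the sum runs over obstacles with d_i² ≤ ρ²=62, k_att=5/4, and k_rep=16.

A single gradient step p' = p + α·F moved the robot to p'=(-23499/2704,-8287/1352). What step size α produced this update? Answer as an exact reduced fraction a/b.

α = 1/8

F_att = 5/4·(g−p) = 5/4·(10,12) = (12.5000,15.0000)
o1: d²=409 > ρ²=62 → inactive
o2: d²=232 > ρ²=62 → inactive
o3: d²=52 ≤ ρ²=62; F_rep = 16·(-4,-6)/52² = (-0.0237,-0.0355)
o4: d²=4 ≤ ρ²=62; F_rep = 16·(-2,0)/4² = (-2.0000,0.0000)
F = F_att + ΣF_rep = (10.4763,14.9645)
Δp = p'−p = (1.3095,1.8706); α = Δx/Fx = (3541/2704) / (3541/338) = 1/8
check: Δy/Fy = (2529/1352) / (2529/169) = 1/8 ✓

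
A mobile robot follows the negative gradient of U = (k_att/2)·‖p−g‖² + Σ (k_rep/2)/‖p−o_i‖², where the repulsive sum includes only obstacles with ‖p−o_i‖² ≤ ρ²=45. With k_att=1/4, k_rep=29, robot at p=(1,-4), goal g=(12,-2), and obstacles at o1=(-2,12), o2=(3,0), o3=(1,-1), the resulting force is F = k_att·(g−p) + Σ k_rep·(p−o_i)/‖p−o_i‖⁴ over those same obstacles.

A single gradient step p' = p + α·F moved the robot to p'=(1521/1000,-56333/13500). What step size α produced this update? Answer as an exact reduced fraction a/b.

F_att = 1/4·(g−p) = 1/4·(11,2) = (2.7500,0.5000)
o1: d²=265 > ρ²=45 → inactive
o2: d²=20 ≤ ρ²=45; F_rep = 29·(-2,-4)/20² = (-0.1450,-0.2900)
o3: d²=9 ≤ ρ²=45; F_rep = 29·(0,-3)/9² = (0.0000,-1.0741)
F = F_att + ΣF_rep = (2.6050,-0.8641)
Δp = p'−p = (0.5210,-0.1728); α = Δx/Fx = (521/1000) / (521/200) = 1/5
check: Δy/Fy = (-2333/13500) / (-2333/2700) = 1/5 ✓

α = 1/5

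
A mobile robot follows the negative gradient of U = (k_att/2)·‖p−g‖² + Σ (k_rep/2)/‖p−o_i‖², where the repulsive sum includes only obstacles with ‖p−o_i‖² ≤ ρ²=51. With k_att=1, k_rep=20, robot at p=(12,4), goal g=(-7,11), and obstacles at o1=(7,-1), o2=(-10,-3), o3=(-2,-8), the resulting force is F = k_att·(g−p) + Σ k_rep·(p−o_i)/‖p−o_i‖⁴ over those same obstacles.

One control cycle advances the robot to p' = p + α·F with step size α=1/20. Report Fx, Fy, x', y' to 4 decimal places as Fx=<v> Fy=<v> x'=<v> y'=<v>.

Fx=-18.9600 Fy=7.0400 x'=11.0520 y'=4.3520

F_att = 1·(g−p) = 1·(-19,7) = (-19.0000,7.0000)
o1: d²=50 ≤ ρ²=51; F_rep = 20·(5,5)/50² = (0.0400,0.0400)
o2: d²=533 > ρ²=51 → inactive
o3: d²=340 > ρ²=51 → inactive
F = F_att + ΣF_rep = (-18.9600,7.0400)
p' = p + 1/20·F = (11.0520,4.3520)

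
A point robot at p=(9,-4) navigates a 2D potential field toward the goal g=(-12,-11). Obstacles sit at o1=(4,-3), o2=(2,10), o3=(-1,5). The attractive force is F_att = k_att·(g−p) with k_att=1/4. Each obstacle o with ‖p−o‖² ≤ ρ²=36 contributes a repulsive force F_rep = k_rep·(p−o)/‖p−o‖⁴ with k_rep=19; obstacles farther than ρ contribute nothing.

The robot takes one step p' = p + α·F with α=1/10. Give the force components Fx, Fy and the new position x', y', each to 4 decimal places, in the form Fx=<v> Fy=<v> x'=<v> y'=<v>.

Fx=-5.1095 Fy=-1.7781 x'=8.4891 y'=-4.1778

F_att = 1/4·(g−p) = 1/4·(-21,-7) = (-5.2500,-1.7500)
o1: d²=26 ≤ ρ²=36; F_rep = 19·(5,-1)/26² = (0.1405,-0.0281)
o2: d²=245 > ρ²=36 → inactive
o3: d²=181 > ρ²=36 → inactive
F = F_att + ΣF_rep = (-5.1095,-1.7781)
p' = p + 1/10·F = (8.4891,-4.1778)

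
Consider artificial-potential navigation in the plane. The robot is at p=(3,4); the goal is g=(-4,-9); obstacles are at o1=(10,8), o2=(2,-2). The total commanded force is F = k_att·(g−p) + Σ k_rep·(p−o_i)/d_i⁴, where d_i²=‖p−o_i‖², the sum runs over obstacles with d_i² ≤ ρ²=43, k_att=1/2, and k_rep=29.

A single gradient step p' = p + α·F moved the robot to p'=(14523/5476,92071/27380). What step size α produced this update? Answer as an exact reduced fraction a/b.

F_att = 1/2·(g−p) = 1/2·(-7,-13) = (-3.5000,-6.5000)
o1: d²=65 > ρ²=43 → inactive
o2: d²=37 ≤ ρ²=43; F_rep = 29·(1,6)/37² = (0.0212,0.1271)
F = F_att + ΣF_rep = (-3.4788,-6.3729)
Δp = p'−p = (-0.3479,-0.6373); α = Δx/Fx = (-1905/5476) / (-9525/2738) = 1/10
check: Δy/Fy = (-17449/27380) / (-17449/2738) = 1/10 ✓

α = 1/10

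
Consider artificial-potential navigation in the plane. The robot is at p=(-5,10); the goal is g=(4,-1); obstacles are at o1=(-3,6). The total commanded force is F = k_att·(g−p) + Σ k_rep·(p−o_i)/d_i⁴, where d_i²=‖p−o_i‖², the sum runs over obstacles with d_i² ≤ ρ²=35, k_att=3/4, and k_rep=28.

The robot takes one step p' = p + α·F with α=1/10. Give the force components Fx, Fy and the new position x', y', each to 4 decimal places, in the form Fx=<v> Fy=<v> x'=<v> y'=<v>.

Fx=6.6100 Fy=-7.9700 x'=-4.3390 y'=9.2030

F_att = 3/4·(g−p) = 3/4·(9,-11) = (6.7500,-8.2500)
o1: d²=20 ≤ ρ²=35; F_rep = 28·(-2,4)/20² = (-0.1400,0.2800)
F = F_att + ΣF_rep = (6.6100,-7.9700)
p' = p + 1/10·F = (-4.3390,9.2030)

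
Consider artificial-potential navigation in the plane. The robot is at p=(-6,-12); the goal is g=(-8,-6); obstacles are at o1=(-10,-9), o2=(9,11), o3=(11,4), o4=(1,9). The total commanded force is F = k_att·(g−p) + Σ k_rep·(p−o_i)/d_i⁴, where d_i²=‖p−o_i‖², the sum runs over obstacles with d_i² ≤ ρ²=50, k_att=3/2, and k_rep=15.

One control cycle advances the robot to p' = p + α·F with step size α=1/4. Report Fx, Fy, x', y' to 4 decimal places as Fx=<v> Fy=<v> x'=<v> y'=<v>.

Fx=-2.9040 Fy=8.9280 x'=-6.7260 y'=-9.7680

F_att = 3/2·(g−p) = 3/2·(-2,6) = (-3.0000,9.0000)
o1: d²=25 ≤ ρ²=50; F_rep = 15·(4,-3)/25² = (0.0960,-0.0720)
o2: d²=754 > ρ²=50 → inactive
o3: d²=545 > ρ²=50 → inactive
o4: d²=490 > ρ²=50 → inactive
F = F_att + ΣF_rep = (-2.9040,8.9280)
p' = p + 1/4·F = (-6.7260,-9.7680)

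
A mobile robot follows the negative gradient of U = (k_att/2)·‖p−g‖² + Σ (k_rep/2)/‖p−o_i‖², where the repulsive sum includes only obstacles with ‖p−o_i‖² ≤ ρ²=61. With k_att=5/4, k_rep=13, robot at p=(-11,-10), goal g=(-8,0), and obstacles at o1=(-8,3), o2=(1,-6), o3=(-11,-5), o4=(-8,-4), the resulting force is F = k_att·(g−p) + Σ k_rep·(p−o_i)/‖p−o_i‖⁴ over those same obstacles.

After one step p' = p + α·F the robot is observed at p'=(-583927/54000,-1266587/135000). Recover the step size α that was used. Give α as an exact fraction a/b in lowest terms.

α = 1/20

F_att = 5/4·(g−p) = 5/4·(3,10) = (3.7500,12.5000)
o1: d²=178 > ρ²=61 → inactive
o2: d²=160 > ρ²=61 → inactive
o3: d²=25 ≤ ρ²=61; F_rep = 13·(0,-5)/25² = (0.0000,-0.1040)
o4: d²=45 ≤ ρ²=61; F_rep = 13·(-3,-6)/45² = (-0.0193,-0.0385)
F = F_att + ΣF_rep = (3.7307,12.3575)
Δp = p'−p = (0.1865,0.6179); α = Δx/Fx = (10073/54000) / (10073/2700) = 1/20
check: Δy/Fy = (83413/135000) / (83413/6750) = 1/20 ✓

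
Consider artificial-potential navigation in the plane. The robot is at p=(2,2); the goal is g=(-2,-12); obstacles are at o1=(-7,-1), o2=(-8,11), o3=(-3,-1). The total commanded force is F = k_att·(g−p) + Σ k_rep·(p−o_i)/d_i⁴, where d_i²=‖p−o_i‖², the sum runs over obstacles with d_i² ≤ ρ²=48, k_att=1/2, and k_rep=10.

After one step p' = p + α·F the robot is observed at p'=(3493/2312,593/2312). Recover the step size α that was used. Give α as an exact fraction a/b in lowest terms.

F_att = 1/2·(g−p) = 1/2·(-4,-14) = (-2.0000,-7.0000)
o1: d²=90 > ρ²=48 → inactive
o2: d²=181 > ρ²=48 → inactive
o3: d²=34 ≤ ρ²=48; F_rep = 10·(5,3)/34² = (0.0433,0.0260)
F = F_att + ΣF_rep = (-1.9567,-6.9740)
Δp = p'−p = (-0.4892,-1.7435); α = Δx/Fx = (-1131/2312) / (-1131/578) = 1/4
check: Δy/Fy = (-4031/2312) / (-4031/578) = 1/4 ✓

α = 1/4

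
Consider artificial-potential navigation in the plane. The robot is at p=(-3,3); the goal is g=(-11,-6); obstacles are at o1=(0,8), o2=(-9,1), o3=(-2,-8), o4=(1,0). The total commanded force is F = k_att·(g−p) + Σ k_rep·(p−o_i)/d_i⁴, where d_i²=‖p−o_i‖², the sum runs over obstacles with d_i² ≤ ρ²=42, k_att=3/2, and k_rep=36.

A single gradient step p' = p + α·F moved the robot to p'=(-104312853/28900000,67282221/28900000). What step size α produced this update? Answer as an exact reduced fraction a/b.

α = 1/20

F_att = 3/2·(g−p) = 3/2·(-8,-9) = (-12.0000,-13.5000)
o1: d²=34 ≤ ρ²=42; F_rep = 36·(-3,-5)/34² = (-0.0934,-0.1557)
o2: d²=40 ≤ ρ²=42; F_rep = 36·(6,2)/40² = (0.1350,0.0450)
o3: d²=122 > ρ²=42 → inactive
o4: d²=25 ≤ ρ²=42; F_rep = 36·(-4,3)/25² = (-0.2304,0.1728)
F = F_att + ΣF_rep = (-12.1888,-13.4379)
Δp = p'−p = (-0.6094,-0.6719); α = Δx/Fx = (-17612853/28900000) / (-17612853/1445000) = 1/20
check: Δy/Fy = (-19417779/28900000) / (-19417779/1445000) = 1/20 ✓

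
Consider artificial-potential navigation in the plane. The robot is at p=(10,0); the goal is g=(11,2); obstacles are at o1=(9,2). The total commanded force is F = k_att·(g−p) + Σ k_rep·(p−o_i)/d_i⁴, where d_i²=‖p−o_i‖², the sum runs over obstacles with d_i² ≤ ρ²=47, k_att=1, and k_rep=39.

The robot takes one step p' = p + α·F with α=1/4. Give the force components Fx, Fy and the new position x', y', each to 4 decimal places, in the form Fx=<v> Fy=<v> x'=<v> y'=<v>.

Fx=2.5600 Fy=-1.1200 x'=10.6400 y'=-0.2800

F_att = 1·(g−p) = 1·(1,2) = (1.0000,2.0000)
o1: d²=5 ≤ ρ²=47; F_rep = 39·(1,-2)/5² = (1.5600,-3.1200)
F = F_att + ΣF_rep = (2.5600,-1.1200)
p' = p + 1/4·F = (10.6400,-0.2800)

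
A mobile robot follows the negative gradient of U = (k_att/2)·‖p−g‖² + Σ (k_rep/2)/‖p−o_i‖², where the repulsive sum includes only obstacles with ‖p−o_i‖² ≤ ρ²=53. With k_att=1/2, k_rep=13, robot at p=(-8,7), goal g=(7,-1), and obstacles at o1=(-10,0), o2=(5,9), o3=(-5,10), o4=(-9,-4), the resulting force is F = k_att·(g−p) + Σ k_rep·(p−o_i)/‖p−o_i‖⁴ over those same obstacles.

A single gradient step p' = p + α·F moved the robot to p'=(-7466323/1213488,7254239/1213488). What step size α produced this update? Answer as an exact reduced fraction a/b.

α = 1/4

F_att = 1/2·(g−p) = 1/2·(15,-8) = (7.5000,-4.0000)
o1: d²=53 ≤ ρ²=53; F_rep = 13·(2,7)/53² = (0.0093,0.0324)
o2: d²=173 > ρ²=53 → inactive
o3: d²=18 ≤ ρ²=53; F_rep = 13·(-3,-3)/18² = (-0.1204,-0.1204)
o4: d²=122 > ρ²=53 → inactive
F = F_att + ΣF_rep = (7.3889,-4.0880)
Δp = p'−p = (1.8472,-1.0220); α = Δx/Fx = (2241581/1213488) / (2241581/303372) = 1/4
check: Δy/Fy = (-1240177/1213488) / (-1240177/303372) = 1/4 ✓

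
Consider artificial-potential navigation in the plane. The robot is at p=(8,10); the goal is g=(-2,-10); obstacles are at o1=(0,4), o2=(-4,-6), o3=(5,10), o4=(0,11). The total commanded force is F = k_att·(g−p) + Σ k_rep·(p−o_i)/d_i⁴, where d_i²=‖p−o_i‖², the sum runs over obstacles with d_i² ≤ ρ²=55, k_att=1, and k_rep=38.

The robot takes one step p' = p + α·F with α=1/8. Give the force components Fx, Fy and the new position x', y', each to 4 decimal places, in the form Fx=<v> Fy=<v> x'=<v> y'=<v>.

Fx=-8.5926 Fy=-20.0000 x'=6.9259 y'=7.5000

F_att = 1·(g−p) = 1·(-10,-20) = (-10.0000,-20.0000)
o1: d²=100 > ρ²=55 → inactive
o2: d²=400 > ρ²=55 → inactive
o3: d²=9 ≤ ρ²=55; F_rep = 38·(3,0)/9² = (1.4074,0.0000)
o4: d²=65 > ρ²=55 → inactive
F = F_att + ΣF_rep = (-8.5926,-20.0000)
p' = p + 1/8·F = (6.9259,7.5000)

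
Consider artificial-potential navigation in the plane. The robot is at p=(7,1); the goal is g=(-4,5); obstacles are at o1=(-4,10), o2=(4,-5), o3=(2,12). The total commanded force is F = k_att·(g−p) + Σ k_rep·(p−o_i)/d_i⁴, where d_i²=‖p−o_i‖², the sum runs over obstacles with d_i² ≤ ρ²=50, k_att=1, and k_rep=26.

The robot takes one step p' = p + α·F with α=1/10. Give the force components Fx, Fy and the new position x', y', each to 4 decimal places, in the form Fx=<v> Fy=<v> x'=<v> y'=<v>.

F_att = 1·(g−p) = 1·(-11,4) = (-11.0000,4.0000)
o1: d²=202 > ρ²=50 → inactive
o2: d²=45 ≤ ρ²=50; F_rep = 26·(3,6)/45² = (0.0385,0.0770)
o3: d²=146 > ρ²=50 → inactive
F = F_att + ΣF_rep = (-10.9615,4.0770)
p' = p + 1/10·F = (5.9039,1.4077)

Fx=-10.9615 Fy=4.0770 x'=5.9039 y'=1.4077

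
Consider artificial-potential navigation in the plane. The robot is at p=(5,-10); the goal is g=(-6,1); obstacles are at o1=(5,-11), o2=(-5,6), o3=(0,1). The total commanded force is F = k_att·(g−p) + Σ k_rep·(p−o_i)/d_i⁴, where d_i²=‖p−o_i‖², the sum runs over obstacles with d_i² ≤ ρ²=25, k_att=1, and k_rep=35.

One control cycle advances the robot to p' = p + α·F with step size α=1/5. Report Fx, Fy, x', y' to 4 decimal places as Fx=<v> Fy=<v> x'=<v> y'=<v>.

F_att = 1·(g−p) = 1·(-11,11) = (-11.0000,11.0000)
o1: d²=1 ≤ ρ²=25; F_rep = 35·(0,1)/1² = (0.0000,35.0000)
o2: d²=356 > ρ²=25 → inactive
o3: d²=146 > ρ²=25 → inactive
F = F_att + ΣF_rep = (-11.0000,46.0000)
p' = p + 1/5·F = (2.8000,-0.8000)

Fx=-11.0000 Fy=46.0000 x'=2.8000 y'=-0.8000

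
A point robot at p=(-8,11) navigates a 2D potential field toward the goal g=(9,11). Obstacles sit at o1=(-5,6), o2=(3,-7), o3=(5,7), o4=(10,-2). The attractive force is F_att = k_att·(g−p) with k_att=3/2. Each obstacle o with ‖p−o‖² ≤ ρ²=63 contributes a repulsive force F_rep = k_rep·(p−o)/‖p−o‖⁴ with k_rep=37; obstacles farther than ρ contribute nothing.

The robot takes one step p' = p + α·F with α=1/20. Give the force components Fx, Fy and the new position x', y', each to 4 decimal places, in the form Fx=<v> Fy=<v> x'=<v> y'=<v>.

Fx=25.4040 Fy=0.1600 x'=-6.7298 y'=11.0080

F_att = 3/2·(g−p) = 3/2·(17,0) = (25.5000,0.0000)
o1: d²=34 ≤ ρ²=63; F_rep = 37·(-3,5)/34² = (-0.0960,0.1600)
o2: d²=445 > ρ²=63 → inactive
o3: d²=185 > ρ²=63 → inactive
o4: d²=493 > ρ²=63 → inactive
F = F_att + ΣF_rep = (25.4040,0.1600)
p' = p + 1/20·F = (-6.7298,11.0080)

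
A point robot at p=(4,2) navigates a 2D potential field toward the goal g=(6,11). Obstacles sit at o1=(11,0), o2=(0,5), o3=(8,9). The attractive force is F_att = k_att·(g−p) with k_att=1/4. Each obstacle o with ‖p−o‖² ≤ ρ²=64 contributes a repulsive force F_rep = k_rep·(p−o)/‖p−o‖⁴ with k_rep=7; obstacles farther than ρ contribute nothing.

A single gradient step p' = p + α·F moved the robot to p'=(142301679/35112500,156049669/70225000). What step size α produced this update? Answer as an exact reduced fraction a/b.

F_att = 1/4·(g−p) = 1/4·(2,9) = (0.5000,2.2500)
o1: d²=53 ≤ ρ²=64; F_rep = 7·(-7,2)/53² = (-0.0174,0.0050)
o2: d²=25 ≤ ρ²=64; F_rep = 7·(4,-3)/25² = (0.0448,-0.0336)
o3: d²=65 > ρ²=64 → inactive
F = F_att + ΣF_rep = (0.5274,2.2214)
Δp = p'−p = (0.0527,0.2221); α = Δx/Fx = (1851679/35112500) / (1851679/3511250) = 1/10
check: Δy/Fy = (15599669/70225000) / (15599669/7022500) = 1/10 ✓

α = 1/10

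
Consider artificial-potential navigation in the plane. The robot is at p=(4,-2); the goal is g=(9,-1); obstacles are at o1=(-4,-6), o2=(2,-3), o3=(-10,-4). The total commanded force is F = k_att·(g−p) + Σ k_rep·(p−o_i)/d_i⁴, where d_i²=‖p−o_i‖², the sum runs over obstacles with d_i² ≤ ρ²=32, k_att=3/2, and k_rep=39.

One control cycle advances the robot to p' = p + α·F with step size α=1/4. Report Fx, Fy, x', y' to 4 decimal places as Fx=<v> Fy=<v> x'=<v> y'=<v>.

Fx=10.6200 Fy=3.0600 x'=6.6550 y'=-1.2350

F_att = 3/2·(g−p) = 3/2·(5,1) = (7.5000,1.5000)
o1: d²=80 > ρ²=32 → inactive
o2: d²=5 ≤ ρ²=32; F_rep = 39·(2,1)/5² = (3.1200,1.5600)
o3: d²=200 > ρ²=32 → inactive
F = F_att + ΣF_rep = (10.6200,3.0600)
p' = p + 1/4·F = (6.6550,-1.2350)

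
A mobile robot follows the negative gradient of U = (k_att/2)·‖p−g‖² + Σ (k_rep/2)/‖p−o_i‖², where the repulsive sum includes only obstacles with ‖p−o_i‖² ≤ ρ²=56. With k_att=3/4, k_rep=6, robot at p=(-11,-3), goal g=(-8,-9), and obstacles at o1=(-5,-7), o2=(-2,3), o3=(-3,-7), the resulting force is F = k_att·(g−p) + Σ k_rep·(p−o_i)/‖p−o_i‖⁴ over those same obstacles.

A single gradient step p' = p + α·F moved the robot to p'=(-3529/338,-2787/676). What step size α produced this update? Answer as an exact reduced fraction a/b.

α = 1/4

F_att = 3/4·(g−p) = 3/4·(3,-6) = (2.2500,-4.5000)
o1: d²=52 ≤ ρ²=56; F_rep = 6·(-6,4)/52² = (-0.0133,0.0089)
o2: d²=117 > ρ²=56 → inactive
o3: d²=80 > ρ²=56 → inactive
F = F_att + ΣF_rep = (2.2367,-4.4911)
Δp = p'−p = (0.5592,-1.1228); α = Δx/Fx = (189/338) / (378/169) = 1/4
check: Δy/Fy = (-759/676) / (-759/169) = 1/4 ✓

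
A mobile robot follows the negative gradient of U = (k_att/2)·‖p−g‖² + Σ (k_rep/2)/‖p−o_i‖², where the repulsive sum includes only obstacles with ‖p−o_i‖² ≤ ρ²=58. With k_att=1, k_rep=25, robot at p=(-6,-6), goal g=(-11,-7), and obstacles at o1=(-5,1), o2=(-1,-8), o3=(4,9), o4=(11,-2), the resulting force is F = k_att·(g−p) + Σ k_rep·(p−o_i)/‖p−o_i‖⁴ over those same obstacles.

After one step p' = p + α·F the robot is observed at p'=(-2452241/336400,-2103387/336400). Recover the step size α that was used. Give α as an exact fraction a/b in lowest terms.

α = 1/4

F_att = 1·(g−p) = 1·(-5,-1) = (-5.0000,-1.0000)
o1: d²=50 ≤ ρ²=58; F_rep = 25·(-1,-7)/50² = (-0.0100,-0.0700)
o2: d²=29 ≤ ρ²=58; F_rep = 25·(-5,2)/29² = (-0.1486,0.0595)
o3: d²=325 > ρ²=58 → inactive
o4: d²=305 > ρ²=58 → inactive
F = F_att + ΣF_rep = (-5.1586,-1.0105)
Δp = p'−p = (-1.2897,-0.2526); α = Δx/Fx = (-433841/336400) / (-433841/84100) = 1/4
check: Δy/Fy = (-84987/336400) / (-84987/84100) = 1/4 ✓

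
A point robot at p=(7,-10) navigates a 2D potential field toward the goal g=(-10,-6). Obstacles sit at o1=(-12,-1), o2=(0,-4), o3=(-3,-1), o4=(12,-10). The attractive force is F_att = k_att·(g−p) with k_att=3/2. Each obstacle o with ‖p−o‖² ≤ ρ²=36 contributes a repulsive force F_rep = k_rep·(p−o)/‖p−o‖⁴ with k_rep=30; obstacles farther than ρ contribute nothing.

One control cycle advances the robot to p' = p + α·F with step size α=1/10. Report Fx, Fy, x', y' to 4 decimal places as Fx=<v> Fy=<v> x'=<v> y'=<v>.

F_att = 3/2·(g−p) = 3/2·(-17,4) = (-25.5000,6.0000)
o1: d²=442 > ρ²=36 → inactive
o2: d²=85 > ρ²=36 → inactive
o3: d²=181 > ρ²=36 → inactive
o4: d²=25 ≤ ρ²=36; F_rep = 30·(-5,0)/25² = (-0.2400,0.0000)
F = F_att + ΣF_rep = (-25.7400,6.0000)
p' = p + 1/10·F = (4.4260,-9.4000)

Fx=-25.7400 Fy=6.0000 x'=4.4260 y'=-9.4000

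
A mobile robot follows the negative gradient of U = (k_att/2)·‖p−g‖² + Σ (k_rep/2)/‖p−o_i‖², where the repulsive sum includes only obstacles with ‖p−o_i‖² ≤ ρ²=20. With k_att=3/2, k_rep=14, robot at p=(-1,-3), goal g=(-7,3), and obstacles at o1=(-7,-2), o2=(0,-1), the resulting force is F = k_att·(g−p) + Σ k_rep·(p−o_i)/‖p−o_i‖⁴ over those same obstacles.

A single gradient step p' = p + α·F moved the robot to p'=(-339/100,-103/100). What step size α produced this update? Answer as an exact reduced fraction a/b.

F_att = 3/2·(g−p) = 3/2·(-6,6) = (-9.0000,9.0000)
o1: d²=37 > ρ²=20 → inactive
o2: d²=5 ≤ ρ²=20; F_rep = 14·(-1,-2)/5² = (-0.5600,-1.1200)
F = F_att + ΣF_rep = (-9.5600,7.8800)
Δp = p'−p = (-2.3900,1.9700); α = Δx/Fx = (-239/100) / (-239/25) = 1/4
check: Δy/Fy = (197/100) / (197/25) = 1/4 ✓

α = 1/4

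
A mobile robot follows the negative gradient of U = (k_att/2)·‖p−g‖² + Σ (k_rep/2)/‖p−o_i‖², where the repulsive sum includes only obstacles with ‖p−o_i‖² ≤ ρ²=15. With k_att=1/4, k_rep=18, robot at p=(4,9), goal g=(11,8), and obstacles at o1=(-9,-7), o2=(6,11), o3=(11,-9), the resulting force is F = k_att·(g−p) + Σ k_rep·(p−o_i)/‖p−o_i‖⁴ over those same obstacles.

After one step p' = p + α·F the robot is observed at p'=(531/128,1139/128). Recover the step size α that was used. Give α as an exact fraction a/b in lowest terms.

F_att = 1/4·(g−p) = 1/4·(7,-1) = (1.7500,-0.2500)
o1: d²=425 > ρ²=15 → inactive
o2: d²=8 ≤ ρ²=15; F_rep = 18·(-2,-2)/8² = (-0.5625,-0.5625)
o3: d²=373 > ρ²=15 → inactive
F = F_att + ΣF_rep = (1.1875,-0.8125)
Δp = p'−p = (0.1484,-0.1016); α = Δx/Fx = (19/128) / (19/16) = 1/8
check: Δy/Fy = (-13/128) / (-13/16) = 1/8 ✓

α = 1/8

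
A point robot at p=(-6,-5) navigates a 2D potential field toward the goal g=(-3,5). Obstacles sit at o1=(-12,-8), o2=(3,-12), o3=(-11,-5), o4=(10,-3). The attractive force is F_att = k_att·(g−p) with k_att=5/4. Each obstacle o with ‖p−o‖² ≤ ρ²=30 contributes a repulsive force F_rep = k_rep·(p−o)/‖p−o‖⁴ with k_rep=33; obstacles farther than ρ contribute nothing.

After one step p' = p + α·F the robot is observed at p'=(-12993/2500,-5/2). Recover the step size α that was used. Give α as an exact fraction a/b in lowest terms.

F_att = 5/4·(g−p) = 5/4·(3,10) = (3.7500,12.5000)
o1: d²=45 > ρ²=30 → inactive
o2: d²=130 > ρ²=30 → inactive
o3: d²=25 ≤ ρ²=30; F_rep = 33·(5,0)/25² = (0.2640,0.0000)
o4: d²=260 > ρ²=30 → inactive
F = F_att + ΣF_rep = (4.0140,12.5000)
Δp = p'−p = (0.8028,2.5000); α = Δx/Fx = (2007/2500) / (2007/500) = 1/5
check: Δy/Fy = (5/2) / (25/2) = 1/5 ✓

α = 1/5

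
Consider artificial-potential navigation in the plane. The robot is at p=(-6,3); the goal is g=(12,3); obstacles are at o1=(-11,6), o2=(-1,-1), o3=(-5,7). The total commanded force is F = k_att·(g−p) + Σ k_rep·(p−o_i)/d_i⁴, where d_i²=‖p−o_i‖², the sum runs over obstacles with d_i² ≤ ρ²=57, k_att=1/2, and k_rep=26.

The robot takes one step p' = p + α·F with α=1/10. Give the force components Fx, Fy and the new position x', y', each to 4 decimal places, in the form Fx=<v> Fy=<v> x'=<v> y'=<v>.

Fx=8.9452 Fy=-0.3655 x'=-5.1055 y'=2.9635

F_att = 1/2·(g−p) = 1/2·(18,0) = (9.0000,0.0000)
o1: d²=34 ≤ ρ²=57; F_rep = 26·(5,-3)/34² = (0.1125,-0.0675)
o2: d²=41 ≤ ρ²=57; F_rep = 26·(-5,4)/41² = (-0.0773,0.0619)
o3: d²=17 ≤ ρ²=57; F_rep = 26·(-1,-4)/17² = (-0.0900,-0.3599)
F = F_att + ΣF_rep = (8.9452,-0.3655)
p' = p + 1/10·F = (-5.1055,2.9635)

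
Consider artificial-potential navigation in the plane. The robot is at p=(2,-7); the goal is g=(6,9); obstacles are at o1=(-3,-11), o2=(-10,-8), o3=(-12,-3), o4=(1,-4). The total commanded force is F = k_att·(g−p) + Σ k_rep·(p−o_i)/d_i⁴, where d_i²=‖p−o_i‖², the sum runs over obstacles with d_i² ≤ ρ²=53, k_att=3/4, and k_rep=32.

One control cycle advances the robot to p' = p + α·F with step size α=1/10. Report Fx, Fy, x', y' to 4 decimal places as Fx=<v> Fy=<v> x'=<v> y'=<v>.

F_att = 3/4·(g−p) = 3/4·(4,16) = (3.0000,12.0000)
o1: d²=41 ≤ ρ²=53; F_rep = 32·(5,4)/41² = (0.0952,0.0761)
o2: d²=145 > ρ²=53 → inactive
o3: d²=212 > ρ²=53 → inactive
o4: d²=10 ≤ ρ²=53; F_rep = 32·(1,-3)/10² = (0.3200,-0.9600)
F = F_att + ΣF_rep = (3.4152,11.1161)
p' = p + 1/10·F = (2.3415,-5.8884)

Fx=3.4152 Fy=11.1161 x'=2.3415 y'=-5.8884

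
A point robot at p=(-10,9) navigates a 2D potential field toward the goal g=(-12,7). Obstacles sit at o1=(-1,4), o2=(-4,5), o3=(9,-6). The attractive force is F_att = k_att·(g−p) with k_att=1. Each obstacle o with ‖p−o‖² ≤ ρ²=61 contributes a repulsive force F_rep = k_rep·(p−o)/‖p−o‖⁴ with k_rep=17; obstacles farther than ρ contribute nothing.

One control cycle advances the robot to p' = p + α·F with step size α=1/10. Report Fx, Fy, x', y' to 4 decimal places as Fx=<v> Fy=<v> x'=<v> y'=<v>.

Fx=-2.0377 Fy=-1.9749 x'=-10.2038 y'=8.8025

F_att = 1·(g−p) = 1·(-2,-2) = (-2.0000,-2.0000)
o1: d²=106 > ρ²=61 → inactive
o2: d²=52 ≤ ρ²=61; F_rep = 17·(-6,4)/52² = (-0.0377,0.0251)
o3: d²=586 > ρ²=61 → inactive
F = F_att + ΣF_rep = (-2.0377,-1.9749)
p' = p + 1/10·F = (-10.2038,8.8025)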